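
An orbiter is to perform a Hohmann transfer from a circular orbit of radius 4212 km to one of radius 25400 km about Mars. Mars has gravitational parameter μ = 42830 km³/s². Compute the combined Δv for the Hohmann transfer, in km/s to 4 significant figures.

Δv = 1.594 km/s

Semi-major axis of the transfer orbit: a_t = (4212 + 25400)/2 = 14806 km.
Circular speed at r₁: v₁ = √(μ/r₁) = √(42830/4212) = 3.1888 km/s.
On the transfer ellipse at r₁, vis-viva gives v_p = √[μ(2/r₁ − 1/a_t)] = 4.1766 km/s.
First burn Δv₁ = |v_p − v₁| = 0.9878 km/s.
Circular speed at r₂: v₂ = √(μ/r₂) = 1.2985 km/s.
Transfer-orbit speed at r₂: v_a = √[μ(2/r₂ − 1/a_t)] = 0.69260 km/s.
Second burn Δv₂ = |v₂ − v_a| = 0.6059 km/s.
Δv = Δv₁ + Δv₂ = 0.9878 + 0.6059 = 1.594 km/s.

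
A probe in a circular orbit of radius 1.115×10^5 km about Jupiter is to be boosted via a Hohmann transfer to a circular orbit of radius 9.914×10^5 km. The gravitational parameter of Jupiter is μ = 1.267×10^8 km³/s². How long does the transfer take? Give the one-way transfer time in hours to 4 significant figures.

The Hohmann ellipse has a_t = (r₁ + r₂)/2 = 5.5145×10^5 km.
Transfer time t = π√(a_t³/μ) = π√((5.5145×10^5)³ / 1.267×10^8) = 1.143×10^5 s.
Converting: 1.143×10^5 s ÷ 3600 s/hour = 31.75 hours.

t = 31.75 hours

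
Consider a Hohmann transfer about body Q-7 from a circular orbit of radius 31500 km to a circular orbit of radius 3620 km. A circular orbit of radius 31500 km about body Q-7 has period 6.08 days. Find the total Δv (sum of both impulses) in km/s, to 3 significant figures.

Δv = 0.583 km/s

From Kepler's third law T² = 4π²r³/μ at r = 31500 km, T = 6.08 days = 6.08 × 86400 s = 5.25312×10^5 s: μ = 4π²r³/T² = 4471.54 km³/s².
Semi-major axis of the transfer orbit: a_t = (31500 + 3620)/2 = 17560 km.
At r₁ the circular-orbit speed is v₁ = √(μ/r₁) = 0.3768 km/s.
On the transfer ellipse at r₁, v² = μ(2/r − 1/a) gives v_a = √[μ(2/r₁ − 1/a_t)] = 0.1711 km/s.
First burn Δv₁ = |v_a − v₁| = 0.2057 km/s.
At r₂, v₂ = √(μ/r₂) = 1.1114 km/s.
Transfer-orbit speed at r₂: v_p = √[μ(2/r₂ − 1/a_t)] = 1.4886 km/s.
Second burn Δv₂ = |v₂ − v_p| = 0.3772 km/s.
Total Δv = Δv₁ + Δv₂ = 0.5829 km/s.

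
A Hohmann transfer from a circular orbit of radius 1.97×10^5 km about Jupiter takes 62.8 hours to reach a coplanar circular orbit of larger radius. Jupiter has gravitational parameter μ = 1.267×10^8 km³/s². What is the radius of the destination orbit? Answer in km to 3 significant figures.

Transfer time t = 62.8 hours = 2.2608×10^5 s, and t = π√(a_t³/μ).
So a_t = (μ t²/π²)^(1/3) = (1.267×10^8 × (2.2608×10^5)² / π²)^(1/3) = 8.6896×10^5 km.
Since a_t = (r₁ + r₂)/2, r₂ = 2a_t − r₁ = 2×8.6896×10^5 − 1.970×10^5 = 1.54092×10^6 km.

r₂ = 1.54×10^6 km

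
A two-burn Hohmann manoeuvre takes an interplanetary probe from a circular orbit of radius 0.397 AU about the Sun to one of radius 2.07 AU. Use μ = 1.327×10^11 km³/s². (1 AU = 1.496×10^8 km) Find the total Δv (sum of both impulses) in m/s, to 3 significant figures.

In km: r₁ = 0.397 × 1.496×10^8 = 5.93912×10^7 km; r₂ = 2.07 × 1.496×10^8 = 3.09672×10^8 km.
The Hohmann ellipse has a_t = (r₁ + r₂)/2 = 1.845316×10^8 km.
Circular speed at r₁: v₁ = √(μ/r₁) = √(1.327×10^11/5.93912×10^7) = 47.27 km/s.
Transfer-orbit speed at r₁ (vis-viva): v_p = √[μ(2/r₁ − 1/a_t)] = 61.23 km/s.
First burn Δv₁ = |v_p − v₁| = 13.96 km/s.
Circular speed at r₂: v₂ = √(μ/r₂) = 20.701 km/s.
Transfer-orbit speed at r₂: v_a = √[μ(2/r₂ − 1/a_t)] = 11.744 km/s.
Second burn Δv₂ = |v₂ − v_a| = 8.957 km/s.
Δv = Δv₁ + Δv₂ = 13.96 + 8.957 = 22.92 km/s.

Δv = 22900 m/s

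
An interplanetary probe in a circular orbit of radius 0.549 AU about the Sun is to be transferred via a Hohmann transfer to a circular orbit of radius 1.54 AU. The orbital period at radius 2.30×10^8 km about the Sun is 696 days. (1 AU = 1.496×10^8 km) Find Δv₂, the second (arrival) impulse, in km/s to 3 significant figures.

Δv₂ = 6.60 km/s

From Kepler's third law T² = 4π²r³/μ at r = 2.30×10^8 km, T = 696 days = 696 × 86400 s = 6.01344×10^7 s: μ = 4π²r³/T² = 1.32830×10^11 km³/s².
In km: r₁ = 0.549 × 1.496×10^8 = 8.21304×10^7 km; r₂ = 1.54 × 1.496×10^8 = 2.30384×10^8 km.
Semi-major axis of the transfer orbit: a_t = (8.21304×10^7 + 2.30384×10^8)/2 = 1.562572×10^8 km.
On the circular orbit at r = 2.30384×10^8 km, v_c = √(μ/r) = 24.01168 km/s.
Transfer-orbit speed at the same r (vis-viva, a = a_t): v_t = √[μ(2/r − 1/a_t)] = 17.40822 km/s.
Δv₂ = |v_t − v_c| = |17.40822 − 24.01168| = 6.603 km/s.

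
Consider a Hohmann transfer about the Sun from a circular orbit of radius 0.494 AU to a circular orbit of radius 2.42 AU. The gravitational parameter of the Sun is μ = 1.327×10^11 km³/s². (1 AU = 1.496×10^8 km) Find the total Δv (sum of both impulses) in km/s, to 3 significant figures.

In km: r₁ = 0.494 × 1.496×10^8 = 7.39024×10^7 km; r₂ = 2.42 × 1.496×10^8 = 3.62032×10^8 km.
The Hohmann ellipse has a_t = (r₁ + r₂)/2 = 2.179672×10^8 km.
At r₁ the circular-orbit speed is v₁ = √(μ/r₁) = 42.3747 km/s.
On the transfer ellipse at r₁, vis-viva equation gives v_p = √[μ(2/r₁ − 1/a_t)] = 54.6115 km/s.
First burn Δv₁ = |v_p − v₁| = 12.237 km/s.
At r₂, v₂ = √(μ/r₂) = 19.1453 km/s.
Transfer-orbit speed at r₂: v_a = √[μ(2/r₂ − 1/a_t)] = 11.1480 km/s.
Second burn Δv₂ = |v₂ − v_a| = 7.9973 km/s.
Δv = Δv₁ + Δv₂ = 12.237 + 7.9973 = 20.23 km/s.

Δv = 20.2 km/s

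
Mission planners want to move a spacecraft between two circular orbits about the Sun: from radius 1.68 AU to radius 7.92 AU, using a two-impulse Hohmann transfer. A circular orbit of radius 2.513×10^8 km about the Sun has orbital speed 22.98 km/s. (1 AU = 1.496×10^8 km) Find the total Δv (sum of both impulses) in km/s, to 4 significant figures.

Δv = 10.86 km/s

From the circular-orbit relation v² = μ/r at r = 2.513×10^8 km: μ = v²r = (22.98)² × 2.513×10^8 = 1.32707×10^11 km³/s².
In km: r₁ = 1.68 × 1.496×10^8 = 2.51328×10^8 km; r₂ = 7.92 × 1.496×10^8 = 1.184832×10^9 km.
Transfer-ellipse semi-major axis a_t = (r₁ + r₂)/2 = (2.51328×10^8 + 1.184832×10^9)/2 = 7.1808×10^8 km.
At r₁ the circular-orbit speed is v₁ = √(μ/r₁) = 22.979 km/s.
Transfer-orbit speed at r₁ (vis-viva): v_p = √[μ(2/r₁ − 1/a_t)] = 29.517 km/s.
First burn Δv₁ = |v_p − v₁| = 6.538 km/s.
Circular speed at r₂: v₂ = √(μ/r₂) = 10.583 km/s.
Transfer-orbit speed at r₂: v_a = √[μ(2/r₂ − 1/a_t)] = 6.2611 km/s.
Second burn Δv₂ = |v₂ − v_a| = 4.322 km/s.
Δv = Δv₁ + Δv₂ = 6.538 + 4.322 = 10.86 km/s.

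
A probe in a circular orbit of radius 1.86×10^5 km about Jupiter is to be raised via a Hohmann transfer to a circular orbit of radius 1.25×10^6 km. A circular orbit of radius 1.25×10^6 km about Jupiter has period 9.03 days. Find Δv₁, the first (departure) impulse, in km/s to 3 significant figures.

From Kepler's third law T² = 4π²r³/μ at r = 1.25×10^6 km, T = 9.03 days = 9.03 × 86400 s = 7.80192×10^5 s: μ = 4π²r³/T² = 1.26674×10^8 km³/s².
Transfer-ellipse semi-major axis a_t = (r₁ + r₂)/2 = (1.860×10^5 + 1.250×10^6)/2 = 7.180×10^5 km.
On the circular orbit at r = 1.860×10^5 km, v_c = √(μ/r) = 26.0968 km/s.
Transfer-orbit speed at the same r (vis-viva, a = a_t): v_t = √[μ(2/r − 1/a_t)] = 34.4334 km/s.
Δv₁ = |v_t − v_c| = |34.4334 − 26.0968| = 8.337 km/s.

Δv₁ = 8.34 km/s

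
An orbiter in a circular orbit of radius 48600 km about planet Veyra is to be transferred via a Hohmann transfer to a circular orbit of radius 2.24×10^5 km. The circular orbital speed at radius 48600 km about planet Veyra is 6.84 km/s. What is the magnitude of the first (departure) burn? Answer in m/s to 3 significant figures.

From the circular-orbit relation v² = μ/r at r = 48600 km: μ = v²r = (6.84)² × 48600 = 2.27378×10^6 km³/s².
Transfer-ellipse semi-major axis a_t = (r₁ + r₂)/2 = (48600 + 2.240×10^5)/2 = 1.363×10^5 km.
Circular speed at r = 48600 km: v_c = √(μ/r) = 6.840 km/s.
Vis-viva on the transfer ellipse at r = 48600 km gives v_t = √[μ(2/r − 1/a_t)] = 8.769 km/s.
Δv₁ = |v_t − v_c| = |8.769 − 6.840| = 1.929 km/s.

Δv₁ = 1930 m/s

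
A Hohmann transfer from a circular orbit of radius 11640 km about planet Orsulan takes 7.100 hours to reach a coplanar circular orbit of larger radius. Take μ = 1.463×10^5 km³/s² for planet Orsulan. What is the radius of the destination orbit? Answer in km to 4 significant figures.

r₂ = 30990 km

Transfer time t = 7.100 hours = 25560 s, and t = π√(a_t³/μ).
So a_t = (μ t²/π²)^(1/3) = (1.463×10^5 × (25560)² / π²)^(1/3) = 21315 km.
Since a_t = (r₁ + r₂)/2, r₂ = 2a_t − r₁ = 2×21315 − 11640 = 30990 km.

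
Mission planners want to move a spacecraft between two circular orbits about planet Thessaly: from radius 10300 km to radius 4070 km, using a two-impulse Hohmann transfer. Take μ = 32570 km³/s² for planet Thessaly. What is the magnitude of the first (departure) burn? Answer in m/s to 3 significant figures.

Semi-major axis of the transfer orbit: a_t = (10300 + 4070)/2 = 7185 km.
On the circular orbit at r = 10300 km, v_c = √(μ/r) = 1.77824 km/s.
Vis-viva on the transfer ellipse at r = 10300 km gives v_t = √[μ(2/r − 1/a_t)] = 1.33836 km/s.
Δv₁ = |v_t − v_c| = |1.33836 − 1.77824| = 0.4399 km/s.

Δv₁ = 440 m/s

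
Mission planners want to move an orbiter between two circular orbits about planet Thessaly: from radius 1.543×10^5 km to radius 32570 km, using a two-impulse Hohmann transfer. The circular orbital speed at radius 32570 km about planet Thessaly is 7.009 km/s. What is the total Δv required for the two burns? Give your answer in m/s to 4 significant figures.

Δv = 3317 m/s

From the circular-orbit relation v² = μ/r at r = 32570 km: μ = v²r = (7.009)² × 32570 = 1.60004×10^6 km³/s².
Transfer-ellipse semi-major axis a_t = (r₁ + r₂)/2 = (1.543×10^5 + 32570)/2 = 93435 km.
At r₁ the circular-orbit speed is v₁ = √(μ/r₁) = 3.220 km/s.
Transfer-orbit speed at r₁ (v² = μ(2/r − 1/a)): v_a = √[μ(2/r₁ − 1/a_t)] = 1.901 km/s.
First burn Δv₁ = |v_a − v₁| = 1.319 km/s.
At r₂, v₂ = √(μ/r₂) = 7.009 km/s.
Transfer-orbit speed at r₂: v_p = √[μ(2/r₂ − 1/a_t)] = 9.007 km/s.
Second burn Δv₂ = |v₂ − v_p| = 1.998 km/s.
Δv = Δv₁ + Δv₂ = 1.319 + 1.998 = 3.317 km/s.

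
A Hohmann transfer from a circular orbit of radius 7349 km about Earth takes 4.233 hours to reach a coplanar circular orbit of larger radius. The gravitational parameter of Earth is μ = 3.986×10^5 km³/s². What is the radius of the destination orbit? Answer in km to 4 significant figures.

Transfer time t = 4.233 hours = 15238.8 s, and t = π√(a_t³/μ).
So a_t = (μ t²/π²)^(1/3) = (3.986×10^5 × (15238.8)² / π²)^(1/3) = 21089 km.
Since a_t = (r₁ + r₂)/2, r₂ = 2a_t − r₁ = 2×21089 − 7349 = 34829 km.

r₂ = 34830 km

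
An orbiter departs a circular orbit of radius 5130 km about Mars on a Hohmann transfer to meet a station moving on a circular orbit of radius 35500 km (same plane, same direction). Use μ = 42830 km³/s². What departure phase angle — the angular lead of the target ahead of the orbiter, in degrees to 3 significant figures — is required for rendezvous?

φ = 102°

The Hohmann ellipse has a_t = (r₁ + r₂)/2 = 20315 km.
Transfer time t = π√(a_t³/μ) = 43950 s.
The target's mean motion on its circular orbit is ω₂ = √(μ/r₂³) = 3.094×10^-5 rad/s.
Angle swept by the target during transfer: ω₂·t = 1.360 rad = 77.92°.
The orbiter traverses 180° on the transfer ellipse, so the target must lead by 180° − 77.92° = 102°.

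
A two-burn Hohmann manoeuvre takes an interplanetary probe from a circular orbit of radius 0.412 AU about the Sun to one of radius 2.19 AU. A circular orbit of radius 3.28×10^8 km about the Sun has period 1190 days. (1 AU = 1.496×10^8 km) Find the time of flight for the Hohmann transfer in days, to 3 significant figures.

t = 272 days

From Kepler's third law T² = 4π²r³/μ at r = 3.28×10^8 km, T = 1190 days = 1190 × 86400 s = 1.02816×10^8 s: μ = 4π²r³/T² = 1.31783×10^11 km³/s².
In km: r₁ = 0.412 × 1.496×10^8 = 6.16352×10^7 km; r₂ = 2.19 × 1.496×10^8 = 3.27624×10^8 km.
The Hohmann ellipse has a_t = (r₁ + r₂)/2 = 1.946296×10^8 km.
Transfer time t = π√(a_t³/μ) = π√((1.946296×10^8)³ / 1.31783×10^11) = 2.350×10^7 s.
Converting: 2.350×10^7 s ÷ 86400 s/day = 272 days.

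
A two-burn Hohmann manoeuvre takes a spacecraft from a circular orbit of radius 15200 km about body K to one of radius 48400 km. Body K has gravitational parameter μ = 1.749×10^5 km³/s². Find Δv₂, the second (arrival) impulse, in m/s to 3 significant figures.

Semi-major axis of the transfer orbit: a_t = (15200 + 48400)/2 = 31800 km.
Circular speed at r = 48400 km: v_c = √(μ/r) = 1.9010 km/s.
Transfer-orbit speed at the same r (vis-viva, a = a_t): v_t = √[μ(2/r − 1/a_t)] = 1.3143 km/s.
Δv₂ = |v_t − v_c| = |1.3143 − 1.9010| = 0.5867 km/s.

Δv₂ = 587 m/s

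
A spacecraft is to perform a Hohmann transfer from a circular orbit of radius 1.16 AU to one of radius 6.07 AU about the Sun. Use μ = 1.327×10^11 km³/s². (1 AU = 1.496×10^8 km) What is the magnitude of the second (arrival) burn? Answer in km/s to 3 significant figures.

Δv₂ = 5.24 km/s

In km: r₁ = 1.16 × 1.496×10^8 = 1.73536×10^8 km; r₂ = 6.07 × 1.496×10^8 = 9.08072×10^8 km.
Transfer-ellipse semi-major axis a_t = (r₁ + r₂)/2 = (1.73536×10^8 + 9.08072×10^8)/2 = 5.40804×10^8 km.
Circular speed at r = 9.08072×10^8 km: v_c = √(μ/r) = 12.089 km/s.
Transfer-orbit speed at the same r (vis-viva, a = a_t): v_t = √[μ(2/r − 1/a_t)] = 6.8478 km/s.
Δv₂ = |v_t − v_c| = |6.8478 − 12.089| = 5.241 km/s.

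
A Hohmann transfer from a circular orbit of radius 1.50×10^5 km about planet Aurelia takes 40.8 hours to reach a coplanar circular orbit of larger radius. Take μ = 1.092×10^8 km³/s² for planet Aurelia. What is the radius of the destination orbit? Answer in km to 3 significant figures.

Transfer time t = 40.8 hours = 1.4688×10^5 s, and t = π√(a_t³/μ).
So a_t = (μ t²/π²)^(1/3) = (1.092×10^8 × (1.4688×10^5)² / π²)^(1/3) = 6.2032×10^5 km.
Since a_t = (r₁ + r₂)/2, r₂ = 2a_t − r₁ = 2×6.2032×10^5 − 1.500×10^5 = 1.09064×10^6 km.

r₂ = 1.09×10^6 km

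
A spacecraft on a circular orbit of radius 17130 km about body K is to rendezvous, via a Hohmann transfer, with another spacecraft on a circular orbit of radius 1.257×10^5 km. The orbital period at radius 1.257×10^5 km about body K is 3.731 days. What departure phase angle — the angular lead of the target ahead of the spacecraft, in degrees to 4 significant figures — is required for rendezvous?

φ = 102.9°

From Kepler's third law T² = 4π²r³/μ at r = 1.257×10^5 km, T = 3.731 days = 3.731 × 86400 s = 3.223584×10^5 s: μ = 4π²r³/T² = 7.54549×10^5 km³/s².
The Hohmann ellipse has a_t = (r₁ + r₂)/2 = 71415 km.
The half-period of the transfer ellipse is t = π√(a_t³/μ) = 69022 s.
The target's mean motion on its circular orbit is ω₂ = √(μ/r₂³) = 1.9491×10^-5 rad/s.
Angle swept by the target during transfer: ω₂·t = 1.3453 rad = 77.08°.
The spacecraft traverses 180° on the transfer ellipse, so the target must lead by 180° − 77.08° = 102.9°.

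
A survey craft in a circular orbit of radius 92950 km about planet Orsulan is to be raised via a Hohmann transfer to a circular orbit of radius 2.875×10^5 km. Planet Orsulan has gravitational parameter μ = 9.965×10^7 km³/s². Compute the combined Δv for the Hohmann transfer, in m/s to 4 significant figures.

Transfer-ellipse semi-major axis a_t = (r₁ + r₂)/2 = (92950 + 2.875×10^5)/2 = 1.90225×10^5 km.
Circular speed at r₁: v₁ = √(μ/r₁) = √(9.965×10^7/92950) = 32.74 km/s.
Transfer-orbit speed at r₁ (vis-viva equation): v_p = √[μ(2/r₁ − 1/a_t)] = 40.25 km/s.
First burn Δv₁ = |v_p − v₁| = 7.510 km/s.
At r₂, v₂ = √(μ/r₂) = 18.617 km/s.
Transfer-orbit speed at r₂: v_a = √[μ(2/r₂ − 1/a_t)] = 13.014 km/s.
Second burn Δv₂ = |v₂ − v_a| = 5.603 km/s.
Total Δv = Δv₁ + Δv₂ = 13.11 km/s.

Δv = 13110 m/s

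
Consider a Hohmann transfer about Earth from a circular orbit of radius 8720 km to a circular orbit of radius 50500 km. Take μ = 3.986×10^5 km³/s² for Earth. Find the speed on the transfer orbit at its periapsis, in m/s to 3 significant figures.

Transfer-ellipse semi-major axis a_t = (r₁ + r₂)/2 = (8720 + 50500)/2 = 29610 km.
The periapsis of the transfer ellipse is at r = 8720 km.
From the vis-viva equation, v = √[μ(2/r − 1/a_t)] = 8.830 km/s.

v = 8830 m/s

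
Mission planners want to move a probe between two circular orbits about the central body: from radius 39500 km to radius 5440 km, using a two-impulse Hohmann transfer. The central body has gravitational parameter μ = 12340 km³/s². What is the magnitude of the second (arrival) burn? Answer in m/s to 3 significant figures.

Δv₂ = 491 m/s

The Hohmann ellipse has a_t = (r₁ + r₂)/2 = 22470 km.
On the circular orbit at r = 5440 km, v_c = √(μ/r) = 1.5061 km/s.
Transfer-orbit speed at the same r (vis-viva, a = a_t): v_t = √[μ(2/r − 1/a_t)] = 1.9969 km/s.
Δv₂ = |v_t − v_c| = |1.9969 − 1.5061| = 0.4908 km/s.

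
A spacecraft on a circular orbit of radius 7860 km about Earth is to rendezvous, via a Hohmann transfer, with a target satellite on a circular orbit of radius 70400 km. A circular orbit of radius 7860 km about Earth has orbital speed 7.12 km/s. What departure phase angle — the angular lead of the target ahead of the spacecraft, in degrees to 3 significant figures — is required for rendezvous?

From the circular-orbit relation v² = μ/r at r = 7860 km: μ = v²r = (7.12)² × 7860 = 3.98458×10^5 km³/s².
Semi-major axis of the transfer orbit: a_t = (7860 + 70400)/2 = 39130 km.
Transfer time t = π√(a_t³/μ) = 38523 s.
The target's mean motion on its circular orbit is ω₂ = √(μ/r₂³) = 3.3793×10^-5 rad/s.
Angle swept by the target during transfer: ω₂·t = 1.3018 rad = 74.59°.
Arrival is 180° from departure on the ellipse, so φ = 180° − 74.59° = 105°.

φ = 105°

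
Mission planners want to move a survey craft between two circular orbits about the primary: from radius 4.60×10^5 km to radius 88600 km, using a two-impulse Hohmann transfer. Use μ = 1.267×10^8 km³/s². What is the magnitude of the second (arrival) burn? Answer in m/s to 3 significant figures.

Δv₂ = 11200 m/s

Semi-major axis of the transfer orbit: a_t = (4.600×10^5 + 88600)/2 = 2.743×10^5 km.
Circular speed at r = 88600 km: v_c = √(μ/r) = 37.8156 km/s.
Transfer-orbit speed at the same r (vis-viva, a = a_t): v_t = √[μ(2/r − 1/a_t)] = 48.9708 km/s.
Δv₂ = |v_t − v_c| = |48.9708 − 37.8156| = 11.16 km/s.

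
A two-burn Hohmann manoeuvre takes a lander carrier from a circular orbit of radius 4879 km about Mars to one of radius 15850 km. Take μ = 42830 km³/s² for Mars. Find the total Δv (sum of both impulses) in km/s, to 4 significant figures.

The Hohmann ellipse has a_t = (r₁ + r₂)/2 = 10364.5 km.
Circular speed at r₁: v₁ = √(μ/r₁) = √(42830/4879) = 2.9628 km/s.
Transfer-orbit speed at r₁ (vis-viva equation): v_p = √[μ(2/r₁ − 1/a_t)] = 3.6639 km/s.
First burn Δv₁ = |v_p − v₁| = 0.7011 km/s.
At r₂, v₂ = √(μ/r₂) = 1.644 km/s.
Transfer-orbit speed at r₂: v_a = √[μ(2/r₂ − 1/a_t)] = 1.128 km/s.
Second burn Δv₂ = |v₂ − v_a| = 0.5160 km/s.
Δv = Δv₁ + Δv₂ = 0.7011 + 0.5160 = 1.217 km/s.

Δv = 1.217 km/s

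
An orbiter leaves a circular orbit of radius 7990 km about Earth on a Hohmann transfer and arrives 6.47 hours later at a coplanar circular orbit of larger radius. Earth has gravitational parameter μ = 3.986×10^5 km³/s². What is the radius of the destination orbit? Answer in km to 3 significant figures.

r₂ = 48000 km

Transfer time t = 6.47 hours = 23292 s, and t = π√(a_t³/μ).
So a_t = (μ t²/π²)^(1/3) = (3.986×10^5 × (23292)² / π²)^(1/3) = 27982 km.
Since a_t = (r₁ + r₂)/2, r₂ = 2a_t − r₁ = 2×27982 − 7990 = 47974 km.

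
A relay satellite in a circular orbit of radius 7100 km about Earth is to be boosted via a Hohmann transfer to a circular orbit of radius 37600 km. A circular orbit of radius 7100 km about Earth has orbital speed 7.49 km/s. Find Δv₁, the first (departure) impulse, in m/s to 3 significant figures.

Δv₁ = 2220 m/s

From the circular-orbit relation v² = μ/r at r = 7100 km: μ = v²r = (7.49)² × 7100 = 3.98311×10^5 km³/s².
Semi-major axis of the transfer orbit: a_t = (7100 + 37600)/2 = 22350 km.
Circular speed at r = 7100 km: v_c = √(μ/r) = 7.490 km/s.
Transfer-orbit speed at the same r (vis-viva, a = a_t): v_t = √[μ(2/r − 1/a_t)] = 9.715 km/s.
Δv₁ = |v_t − v_c| = |9.715 − 7.490| = 2.225 km/s.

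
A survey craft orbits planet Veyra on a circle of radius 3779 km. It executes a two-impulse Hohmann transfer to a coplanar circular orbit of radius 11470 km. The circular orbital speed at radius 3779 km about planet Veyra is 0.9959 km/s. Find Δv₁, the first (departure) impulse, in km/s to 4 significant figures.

Δv₁ = 0.2256 km/s

From the circular-orbit relation v² = μ/r at r = 3779 km: μ = v²r = (0.9959)² × 3779 = 3748.08 km³/s².
Transfer-ellipse semi-major axis a_t = (r₁ + r₂)/2 = (3779 + 11470)/2 = 7624.5 km.
Circular speed at r = 3779 km: v_c = √(μ/r) = 0.99590 km/s.
Vis-viva on the transfer ellipse at r = 3779 km gives v_t = √[μ(2/r − 1/a_t)] = 1.2215 km/s.
Δv₁ = |v_t − v_c| = |1.2215 − 0.99590| = 0.2256 km/s.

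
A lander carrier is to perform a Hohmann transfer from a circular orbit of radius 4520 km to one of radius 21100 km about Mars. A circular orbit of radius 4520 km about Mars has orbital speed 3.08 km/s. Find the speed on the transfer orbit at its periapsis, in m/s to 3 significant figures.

From the circular-orbit relation v² = μ/r at r = 4520 km: μ = v²r = (3.08)² × 4520 = 42878.5 km³/s².
Semi-major axis of the transfer orbit: a_t = (4520 + 21100)/2 = 12810 km.
At periapsis, r = 4520 km.
Applying v² = μ(2/r − 1/a_t): v = 3.953 km/s.

v = 3950 m/s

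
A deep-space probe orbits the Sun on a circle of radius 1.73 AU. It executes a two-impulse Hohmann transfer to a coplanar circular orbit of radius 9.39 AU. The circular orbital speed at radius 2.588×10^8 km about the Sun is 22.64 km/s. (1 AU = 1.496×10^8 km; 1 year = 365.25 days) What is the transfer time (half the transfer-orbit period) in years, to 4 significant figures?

From the circular-orbit relation v² = μ/r at r = 2.588×10^8 km: μ = v²r = (22.64)² × 2.588×10^8 = 1.32653×10^11 km³/s².
In km: r₁ = 1.73 × 1.496×10^8 = 2.58808×10^8 km; r₂ = 9.39 × 1.496×10^8 = 1.404744×10^9 km.
Semi-major axis of the transfer orbit: a_t = (2.58808×10^8 + 1.404744×10^9)/2 = 8.31776×10^8 km.
Transfer time t = π√(a_t³/μ) = π√((8.31776×10^8)³ / 1.32653×10^11) = 2.0692×10^8 s.
Converting: 2.0692×10^8 s ÷ 3.15576×10^7 s/year (365.25 × 86400) = 6.557 years.

t = 6.557 years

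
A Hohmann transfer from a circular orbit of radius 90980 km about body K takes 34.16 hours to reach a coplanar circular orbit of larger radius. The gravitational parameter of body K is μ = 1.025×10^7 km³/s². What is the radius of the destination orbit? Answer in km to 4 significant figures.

r₂ = 4.099×10^5 km

Transfer time t = 34.16 hours = 1.22976×10^5 s, and t = π√(a_t³/μ).
So a_t = (μ t²/π²)^(1/3) = (1.025×10^7 × (1.22976×10^5)² / π²)^(1/3) = 2.5043×10^5 km.
Since a_t = (r₁ + r₂)/2, r₂ = 2a_t − r₁ = 2×2.5043×10^5 − 90980 = 4.0988×10^5 km.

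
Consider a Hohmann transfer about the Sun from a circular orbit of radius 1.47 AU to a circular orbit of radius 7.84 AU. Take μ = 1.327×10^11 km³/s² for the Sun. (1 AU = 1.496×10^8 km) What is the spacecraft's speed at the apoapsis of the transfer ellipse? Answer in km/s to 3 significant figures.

In km: r₁ = 1.47 × 1.496×10^8 = 2.19912×10^8 km; r₂ = 7.84 × 1.496×10^8 = 1.172864×10^9 km.
Transfer-ellipse semi-major axis a_t = (r₁ + r₂)/2 = (2.19912×10^8 + 1.172864×10^9)/2 = 6.96388×10^8 km.
The apoapsis of the transfer ellipse is at r = 1.172864×10^9 km.
From the vis-viva equation, v = √[μ(2/r − 1/a_t)] = 5.977 km/s.

v = 5.98 km/s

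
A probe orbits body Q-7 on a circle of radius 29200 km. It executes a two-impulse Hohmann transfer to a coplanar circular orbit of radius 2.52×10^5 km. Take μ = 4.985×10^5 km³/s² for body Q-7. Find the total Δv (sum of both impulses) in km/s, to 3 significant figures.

Δv = 2.17 km/s

The Hohmann ellipse has a_t = (r₁ + r₂)/2 = 1.406×10^5 km.
Circular speed at r₁: v₁ = √(μ/r₁) = √(4.985×10^5/29200) = 4.1318 km/s.
On the transfer ellipse at r₁, vis-viva equation gives v_p = √[μ(2/r₁ − 1/a_t)] = 5.5316 km/s.
First burn Δv₁ = |v_p − v₁| = 1.3998 km/s.
Circular speed at r₂: v₂ = √(μ/r₂) = 1.40648 km/s.
Transfer-orbit speed at r₂: v_a = √[μ(2/r₂ − 1/a_t)] = 0.640960 km/s.
Second burn Δv₂ = |v₂ − v_a| = 0.76552 km/s.
Δv = Δv₁ + Δv₂ = 1.3998 + 0.76552 = 2.165 km/s.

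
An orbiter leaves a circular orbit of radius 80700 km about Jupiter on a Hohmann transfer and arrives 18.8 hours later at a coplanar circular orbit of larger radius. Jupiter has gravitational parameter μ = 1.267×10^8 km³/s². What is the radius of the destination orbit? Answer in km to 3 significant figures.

r₂ = 6.97×10^5 km

Transfer time t = 18.8 hours = 67680 s, and t = π√(a_t³/μ).
So a_t = (μ t²/π²)^(1/3) = (1.267×10^8 × (67680)² / π²)^(1/3) = 3.8887×10^5 km.
Since a_t = (r₁ + r₂)/2, r₂ = 2a_t − r₁ = 2×3.8887×10^5 − 80700 = 6.9704×10^5 km.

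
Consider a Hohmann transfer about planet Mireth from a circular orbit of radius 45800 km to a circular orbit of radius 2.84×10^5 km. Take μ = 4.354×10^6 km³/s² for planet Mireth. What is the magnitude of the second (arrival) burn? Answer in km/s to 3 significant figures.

Δv₂ = 1.85 km/s

Transfer-ellipse semi-major axis a_t = (r₁ + r₂)/2 = (45800 + 2.840×10^5)/2 = 1.649×10^5 km.
Circular speed at r = 2.840×10^5 km: v_c = √(μ/r) = 3.9155 km/s.
Vis-viva on the transfer ellipse at r = 2.840×10^5 km gives v_t = √[μ(2/r − 1/a_t)] = 2.0635 km/s.
Δv₂ = |v_t − v_c| = |2.0635 − 3.9155| = 1.852 km/s.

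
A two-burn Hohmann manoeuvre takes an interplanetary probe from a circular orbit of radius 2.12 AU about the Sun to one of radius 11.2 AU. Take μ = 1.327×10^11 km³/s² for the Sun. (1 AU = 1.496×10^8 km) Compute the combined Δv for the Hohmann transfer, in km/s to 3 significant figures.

In km: r₁ = 2.12 × 1.496×10^8 = 3.17152×10^8 km; r₂ = 11.2 × 1.496×10^8 = 1.67552×10^9 km.
The Hohmann ellipse has a_t = (r₁ + r₂)/2 = 9.96336×10^8 km.
At r₁ the circular-orbit speed is v₁ = √(μ/r₁) = 20.455 km/s.
On the transfer ellipse at r₁, v² = μ(2/r − 1/a) gives v_p = √[μ(2/r₁ − 1/a_t)] = 26.526 km/s.
First burn Δv₁ = |v_p − v₁| = 6.071 km/s.
At r₂, v₂ = √(μ/r₂) = 8.899 km/s.
Transfer-orbit speed at r₂: v_a = √[μ(2/r₂ − 1/a_t)] = 5.021 km/s.
Second burn Δv₂ = |v₂ − v_a| = 3.878 km/s.
Δv = Δv₁ + Δv₂ = 6.071 + 3.878 = 9.949 km/s.

Δv = 9.95 km/s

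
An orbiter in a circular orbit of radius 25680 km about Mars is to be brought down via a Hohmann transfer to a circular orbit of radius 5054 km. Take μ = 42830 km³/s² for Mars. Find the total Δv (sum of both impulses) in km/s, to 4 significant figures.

Δv = 1.403 km/s

Transfer-ellipse semi-major axis a_t = (r₁ + r₂)/2 = (25680 + 5054)/2 = 15367 km.
Circular speed at r₁: v₁ = √(μ/r₁) = √(42830/25680) = 1.2914 km/s.
On the transfer ellipse at r₁, vis-viva equation gives v_a = √[μ(2/r₁ − 1/a_t)] = 0.74063 km/s.
First burn Δv₁ = |v_a − v₁| = 0.5508 km/s.
Circular speed at r₂: v₂ = √(μ/r₂) = 2.9111 km/s.
Transfer-orbit speed at r₂: v_p = √[μ(2/r₂ − 1/a_t)] = 3.7632 km/s.
Second burn Δv₂ = |v₂ − v_p| = 0.8521 km/s.
Δv = Δv₁ + Δv₂ = 0.5508 + 0.8521 = 1.403 km/s.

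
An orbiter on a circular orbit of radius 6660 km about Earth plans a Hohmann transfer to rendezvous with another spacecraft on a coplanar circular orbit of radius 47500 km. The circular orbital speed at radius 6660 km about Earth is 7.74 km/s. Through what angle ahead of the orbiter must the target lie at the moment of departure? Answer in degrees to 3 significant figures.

φ = 103°

From the circular-orbit relation v² = μ/r at r = 6660 km: μ = v²r = (7.74)² × 6660 = 3.98985×10^5 km³/s².
Semi-major axis of the transfer orbit: a_t = (6660 + 47500)/2 = 27080 km.
Transfer time t = π√(a_t³/μ) = 22164 s.
The target's mean motion on its circular orbit is ω₂ = √(μ/r₂³) = 6.1015×10^-5 rad/s.
Angle swept by the target during transfer: ω₂·t = 1.3523 rad = 77.48°.
The orbiter traverses 180° on the transfer ellipse, so the target must lead by 180° − 77.48° = 103°.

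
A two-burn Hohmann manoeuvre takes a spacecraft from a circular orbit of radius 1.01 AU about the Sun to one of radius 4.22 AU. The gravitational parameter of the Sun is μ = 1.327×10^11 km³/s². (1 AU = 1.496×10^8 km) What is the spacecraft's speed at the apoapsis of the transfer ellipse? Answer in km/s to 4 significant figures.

In km: r₁ = 1.01 × 1.496×10^8 = 1.51096×10^8 km; r₂ = 4.22 × 1.496×10^8 = 6.31312×10^8 km.
Semi-major axis of the transfer orbit: a_t = (1.51096×10^8 + 6.31312×10^8)/2 = 3.91204×10^8 km.
The apoapsis of the transfer ellipse is at r = 6.31312×10^8 km.
Vis-viva: v = √[μ(2/r − 1/a_t)] = √[1.327×10^11 × (2/6.31312×10^8 − 1/3.91204×10^8)] = 9.010 km/s.

v = 9.010 km/s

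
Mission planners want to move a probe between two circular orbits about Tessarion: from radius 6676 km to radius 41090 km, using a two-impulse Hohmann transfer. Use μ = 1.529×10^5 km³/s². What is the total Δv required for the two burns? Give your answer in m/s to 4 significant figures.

Δv = 2401 m/s

Transfer-ellipse semi-major axis a_t = (r₁ + r₂)/2 = (6676 + 41090)/2 = 23883 km.
At r₁ the circular-orbit speed is v₁ = √(μ/r₁) = 4.78570 km/s.
Transfer-orbit speed at r₁ (v² = μ(2/r − 1/a)): v_p = √[μ(2/r₁ − 1/a_t)] = 6.27725 km/s.
First burn Δv₁ = |v_p − v₁| = 1.492 km/s.
At r₂, v₂ = √(μ/r₂) = 1.9290 km/s.
Transfer-orbit speed at r₂: v_a = √[μ(2/r₂ − 1/a_t)] = 1.0199 km/s.
Second burn Δv₂ = |v₂ − v_a| = 0.9091 km/s.
Total Δv = Δv₁ + Δv₂ = 2.401 km/s.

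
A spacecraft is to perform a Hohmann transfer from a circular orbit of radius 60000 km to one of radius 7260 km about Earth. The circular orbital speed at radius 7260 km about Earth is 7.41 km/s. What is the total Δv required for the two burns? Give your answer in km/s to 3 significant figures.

From the circular-orbit relation v² = μ/r at r = 7260 km: μ = v²r = (7.41)² × 7260 = 3.98633×10^5 km³/s².
Semi-major axis of the transfer orbit: a_t = (60000 + 7260)/2 = 33630 km.
Circular speed at r₁: v₁ = √(μ/r₁) = √(3.98633×10^5/60000) = 2.578 km/s.
Transfer-orbit speed at r₁ (vis-viva): v_a = √[μ(2/r₁ − 1/a_t)] = 1.198 km/s.
First burn Δv₁ = |v_a − v₁| = 1.380 km/s.
Circular speed at r₂: v₂ = √(μ/r₂) = 7.410 km/s.
Transfer-orbit speed at r₂: v_p = √[μ(2/r₂ − 1/a_t)] = 9.898 km/s.
Second burn Δv₂ = |v₂ − v_p| = 2.488 km/s.
Total Δv = Δv₁ + Δv₂ = 3.868 km/s.

Δv = 3.87 km/s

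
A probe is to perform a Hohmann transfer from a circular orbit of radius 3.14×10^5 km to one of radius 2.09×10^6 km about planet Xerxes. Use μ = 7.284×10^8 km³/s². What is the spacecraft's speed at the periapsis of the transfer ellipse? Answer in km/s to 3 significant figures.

v = 63.5 km/s

The Hohmann ellipse has a_t = (r₁ + r₂)/2 = 1.202×10^6 km.
The periapsis of the transfer ellipse is at r = 3.140×10^5 km.
From the vis-viva equation, v = √[μ(2/r − 1/a_t)] = 63.51 km/s.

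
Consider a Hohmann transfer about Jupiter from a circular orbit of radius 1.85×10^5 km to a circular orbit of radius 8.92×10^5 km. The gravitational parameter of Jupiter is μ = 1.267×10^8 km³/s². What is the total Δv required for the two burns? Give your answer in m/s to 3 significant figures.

Semi-major axis of the transfer orbit: a_t = (1.850×10^5 + 8.920×10^5)/2 = 5.385×10^5 km.
At r₁ the circular-orbit speed is v₁ = √(μ/r₁) = 26.1699 km/s.
On the transfer ellipse at r₁, v² = μ(2/r − 1/a) gives v_p = √[μ(2/r₁ − 1/a_t)] = 33.6815 km/s.
First burn Δv₁ = |v_p − v₁| = 7.5116 km/s.
At r₂, v₂ = √(μ/r₂) = 11.918 km/s.
Transfer-orbit speed at r₂: v_a = √[μ(2/r₂ − 1/a_t)] = 6.9855 km/s.
Second burn Δv₂ = |v₂ − v_a| = 4.9325 km/s.
Total Δv = Δv₁ + Δv₂ = 12.44 km/s.

Δv = 12400 m/s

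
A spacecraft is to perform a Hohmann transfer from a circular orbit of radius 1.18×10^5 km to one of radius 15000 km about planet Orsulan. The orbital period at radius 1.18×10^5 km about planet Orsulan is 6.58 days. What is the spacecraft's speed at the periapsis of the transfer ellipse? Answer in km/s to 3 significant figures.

From Kepler's third law T² = 4π²r³/μ at r = 1.18×10^5 km, T = 6.58 days = 6.58 × 86400 s = 5.68512×10^5 s: μ = 4π²r³/T² = 2.00690×10^5 km³/s².
Transfer-ellipse semi-major axis a_t = (r₁ + r₂)/2 = (1.180×10^5 + 15000)/2 = 66500 km.
At periapsis, r = 15000 km.
Applying v² = μ(2/r − 1/a_t): v = 4.872 km/s.

v = 4.87 km/s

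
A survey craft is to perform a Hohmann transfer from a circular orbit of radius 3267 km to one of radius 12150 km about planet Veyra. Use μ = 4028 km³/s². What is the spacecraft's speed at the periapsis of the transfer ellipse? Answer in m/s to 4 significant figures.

The Hohmann ellipse has a_t = (r₁ + r₂)/2 = 7708.5 km.
At periapsis, r = 3267 km.
Applying v² = μ(2/r − 1/a_t): v = 1.394 km/s.

v = 1394 m/s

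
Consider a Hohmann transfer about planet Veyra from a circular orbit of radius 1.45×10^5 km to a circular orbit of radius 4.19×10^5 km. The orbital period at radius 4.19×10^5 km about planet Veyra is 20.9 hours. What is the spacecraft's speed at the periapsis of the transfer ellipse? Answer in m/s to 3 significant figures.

From Kepler's third law T² = 4π²r³/μ at r = 4.19×10^5 km, T = 20.9 hours = 20.9 × 3600 s = 75240 s: μ = 4π²r³/T² = 5.12984×10^8 km³/s².
Semi-major axis of the transfer orbit: a_t = (1.450×10^5 + 4.190×10^5)/2 = 2.820×10^5 km.
At periapsis, r = 1.450×10^5 km.
Applying v² = μ(2/r − 1/a_t): v = 72.50 km/s.

v = 72500 m/s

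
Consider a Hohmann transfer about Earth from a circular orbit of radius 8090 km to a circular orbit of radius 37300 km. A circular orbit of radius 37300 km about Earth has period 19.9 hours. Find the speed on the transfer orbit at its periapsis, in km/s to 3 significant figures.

v = 9.01 km/s

From Kepler's third law T² = 4π²r³/μ at r = 37300 km, T = 19.9 hours = 19.9 × 3600 s = 71640 s: μ = 4π²r³/T² = 3.99186×10^5 km³/s².
The Hohmann ellipse has a_t = (r₁ + r₂)/2 = 22695 km.
The periapsis of the transfer ellipse is at r = 8090 km.
From the vis-viva equation, v = √[μ(2/r − 1/a_t)] = 9.005 km/s.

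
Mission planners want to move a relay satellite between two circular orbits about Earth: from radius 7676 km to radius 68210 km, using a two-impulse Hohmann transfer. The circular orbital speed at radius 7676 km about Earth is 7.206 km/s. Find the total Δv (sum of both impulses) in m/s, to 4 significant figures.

Δv = 3786 m/s

From the circular-orbit relation v² = μ/r at r = 7676 km: μ = v²r = (7.206)² × 7676 = 3.98587×10^5 km³/s².
The Hohmann ellipse has a_t = (r₁ + r₂)/2 = 37943 km.
At r₁ the circular-orbit speed is v₁ = √(μ/r₁) = 7.206 km/s.
Transfer-orbit speed at r₁ (v² = μ(2/r − 1/a)): v_p = √[μ(2/r₁ − 1/a_t)] = 9.662 km/s.
First burn Δv₁ = |v_p − v₁| = 2.456 km/s.
At r₂, v₂ = √(μ/r₂) = 2.417 km/s.
Transfer-orbit speed at r₂: v_a = √[μ(2/r₂ − 1/a_t)] = 1.087 km/s.
Second burn Δv₂ = |v₂ − v_a| = 1.330 km/s.
Δv = Δv₁ + Δv₂ = 2.456 + 1.330 = 3.786 km/s.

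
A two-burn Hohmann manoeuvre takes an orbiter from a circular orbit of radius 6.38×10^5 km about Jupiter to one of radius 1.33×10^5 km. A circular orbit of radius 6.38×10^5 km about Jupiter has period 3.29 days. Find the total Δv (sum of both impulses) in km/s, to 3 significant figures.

From Kepler's third law T² = 4π²r³/μ at r = 6.38×10^5 km, T = 3.29 days = 3.29 × 86400 s = 2.84256×10^5 s: μ = 4π²r³/T² = 1.26883×10^8 km³/s².
Semi-major axis of the transfer orbit: a_t = (6.380×10^5 + 1.330×10^5)/2 = 3.855×10^5 km.
Circular speed at r₁: v₁ = √(μ/r₁) = √(1.26883×10^8/6.380×10^5) = 14.102 km/s.
Transfer-orbit speed at r₁ (v² = μ(2/r − 1/a)): v_a = √[μ(2/r₁ − 1/a_t)] = 8.2833 km/s.
First burn Δv₁ = |v_a − v₁| = 5.819 km/s.
Circular speed at r₂: v₂ = √(μ/r₂) = 30.887 km/s.
Transfer-orbit speed at r₂: v_p = √[μ(2/r₂ − 1/a_t)] = 39.735 km/s.
Second burn Δv₂ = |v₂ − v_p| = 8.848 km/s.
Δv = Δv₁ + Δv₂ = 5.819 + 8.848 = 14.67 km/s.

Δv = 14.7 km/s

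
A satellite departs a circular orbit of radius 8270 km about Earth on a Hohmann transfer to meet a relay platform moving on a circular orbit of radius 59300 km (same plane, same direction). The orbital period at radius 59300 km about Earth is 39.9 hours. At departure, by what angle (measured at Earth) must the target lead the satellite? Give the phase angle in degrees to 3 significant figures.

φ = 103°

From Kepler's third law T² = 4π²r³/μ at r = 59300 km, T = 39.9 hours = 39.9 × 3600 s = 1.4364×10^5 s: μ = 4π²r³/T² = 3.99000×10^5 km³/s².
The Hohmann ellipse has a_t = (r₁ + r₂)/2 = 33785 km.
The half-period of the transfer ellipse is t = π√(a_t³/μ) = 30890 s.
Target angular speed ω₂ = √(μ/r₂³) = 4.374×10^-5 rad/s.
Angle swept by the target during transfer: ω₂·t = 1.351 rad = 77.41°.
The satellite traverses 180° on the transfer ellipse, so the target must lead by 180° − 77.41° = 103°.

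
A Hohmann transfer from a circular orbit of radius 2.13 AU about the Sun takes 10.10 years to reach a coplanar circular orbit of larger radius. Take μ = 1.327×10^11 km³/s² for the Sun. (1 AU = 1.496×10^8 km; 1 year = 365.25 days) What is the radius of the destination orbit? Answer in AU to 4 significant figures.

r₂ = 12.70 AU

In km: r₁ = 2.13 × 1.496×10^8 = 3.18648×10^8 km.
Transfer time t = 10.10 years × 365.25 × 86400 s = 3.1873176×10^8 s, and t = π√(a_t³/μ).
So a_t = (μ t²/π²)^(1/3) = (1.327×10^11 × (3.1873176×10^8)² / π²)^(1/3) = 1.1095×10^9 km.
Since a_t = (r₁ + r₂)/2, r₂ = 2a_t − r₁ = 2×1.1095×10^9 − 3.18648×10^8 = 1.900352×10^9 km.
In AU: r₂ = 1.900352×10^9 / 1.496×10^8 = 12.70 AU.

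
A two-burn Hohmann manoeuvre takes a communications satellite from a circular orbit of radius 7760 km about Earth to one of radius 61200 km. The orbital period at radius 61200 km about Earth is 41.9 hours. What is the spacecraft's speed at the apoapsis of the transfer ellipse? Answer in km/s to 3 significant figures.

From Kepler's third law T² = 4π²r³/μ at r = 61200 km, T = 41.9 hours = 41.9 × 3600 s = 1.5084×10^5 s: μ = 4π²r³/T² = 3.97723×10^5 km³/s².
Semi-major axis of the transfer orbit: a_t = (7760 + 61200)/2 = 34480 km.
The apoapsis of the transfer ellipse is at r = 61200 km.
Vis-viva: v = √[μ(2/r − 1/a_t)] = √[3.97723×10^5 × (2/61200 − 1/34480)] = 1.209 km/s.

v = 1.21 km/s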